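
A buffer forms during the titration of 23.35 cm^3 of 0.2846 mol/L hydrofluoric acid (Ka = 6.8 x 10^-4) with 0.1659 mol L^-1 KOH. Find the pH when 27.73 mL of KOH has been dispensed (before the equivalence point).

3.52

Initial n(HF) = 0.2846 x 0.02335 = 0.006645 mol.
n(KOH) added = 0.1659 x 0.02773 = 0.004600 mol, converting that many moles of HF to F-.
Remaining n(HF) = 0.002045 mol; n(F-) = 0.004600 mol.
By Henderson-Hasselbalch, pH = pKa + log([A^-]/[HA]) = 3.17 + log(0.004600/0.002045) = 3.17 + (+0.35) = 3.52.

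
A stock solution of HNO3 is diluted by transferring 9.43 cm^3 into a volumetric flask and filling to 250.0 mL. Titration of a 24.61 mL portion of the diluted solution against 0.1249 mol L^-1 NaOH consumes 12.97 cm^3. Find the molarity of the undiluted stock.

1.75 M

n(NaOH) = 0.1249 x 0.01297 = 0.001620 mol.
n(HNO3) in the aliquot = 0.001620 mol.
[diluted HNO3] = 0.001620 / 0.02461 = 0.06582 M.
Dilution factor = 250.0/9.430 = 26.51, so [stock] = 0.06582 x 26.51 = 1.75 M.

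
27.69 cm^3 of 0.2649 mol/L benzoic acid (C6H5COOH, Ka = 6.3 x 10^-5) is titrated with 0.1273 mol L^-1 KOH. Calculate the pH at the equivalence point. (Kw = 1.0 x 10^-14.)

8.57

n(C6H5COOH) = 0.2649 x 0.02769 = 0.007335 mol; V(KOH) at equivalence = 0.007335/0.1273 = 0.05762 L.
At equivalence all the acid is converted to C6H5COO-; total volume = 0.02769 + 0.05762 = 0.08531 L, so [C6H5COO-] = 0.007335/0.08531 = 0.08598 M.
Kb = Kw/Ka = 1.0e-14 / 6.3 x 10^-5 = 1.59e-10.
[OH^-] = sqrt(Kb x [C6H5COO-]) = sqrt(1.59e-10 x 0.08598) = 3.69e-6 M.
pOH = 5.43, so pH = 14.00 - 5.43 = 8.57.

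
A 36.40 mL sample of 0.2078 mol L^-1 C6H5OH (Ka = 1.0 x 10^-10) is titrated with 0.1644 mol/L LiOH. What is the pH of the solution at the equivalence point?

11.48

n(C6H5OH) = 0.2078 x 0.03640 = 0.007564 mol; V(LiOH) at equivalence = 0.007564/0.1644 = 0.04601 L.
At equivalence all the acid is converted to C6H5O-; total volume = 0.03640 + 0.04601 = 0.08241 L, so [C6H5O-] = 0.007564/0.08241 = 0.09178 M.
Kb = Kw/Ka = 1.0e-14 / 1.0 x 10^-10 = 0.000100.
[OH^-] = sqrt(Kb x [C6H5O-]) = sqrt(0.000100 x 0.09178) = 0.00303 M.
pOH = 2.52, so pH = 14.00 - 2.52 = 11.48.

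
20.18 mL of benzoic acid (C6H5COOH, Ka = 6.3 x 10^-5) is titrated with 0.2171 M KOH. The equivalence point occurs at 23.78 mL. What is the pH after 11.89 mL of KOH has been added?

4.20

11.89 mL is exactly half the equivalence volume (23.78/2), i.e. the half-equivalence point.
There, n(HA) = n(A^-), so pH = pKa = -log(6.3 x 10^-5) = 4.20.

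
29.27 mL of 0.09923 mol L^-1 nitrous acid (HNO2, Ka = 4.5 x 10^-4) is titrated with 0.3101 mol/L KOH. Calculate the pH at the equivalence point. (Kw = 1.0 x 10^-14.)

8.11

n(HNO2) = 0.09923 x 0.02927 = 0.002904 mol; V(KOH) at equivalence = 0.002904/0.3101 = 0.009366 L.
At equivalence all the acid is converted to NO2-; total volume = 0.02927 + 0.009366 = 0.03864 L, so [NO2-] = 0.002904/0.03864 = 0.07517 M.
Kb = Kw/Ka = 1.0e-14 / 4.5 x 10^-4 = 2.22e-11.
[OH^-] = sqrt(Kb x [NO2-]) = sqrt(2.22e-11 x 0.07517) = 1.29e-6 M.
pOH = 5.89, so pH = 14.00 - 5.89 = 8.11.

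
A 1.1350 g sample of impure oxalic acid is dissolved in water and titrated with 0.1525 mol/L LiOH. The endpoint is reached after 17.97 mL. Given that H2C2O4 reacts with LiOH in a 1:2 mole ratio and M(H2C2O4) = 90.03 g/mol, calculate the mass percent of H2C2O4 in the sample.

n(LiOH) = 0.1525 x 0.01797 = 0.002740 mol.
n(H2C2O4) = 0.002740 / 2 = 0.001370 mol.
mass of H2C2O4 = 0.001370 x 90.03 = 0.1234 g.
% purity = 0.1234 / 1.1350 x 100 = 10.9%.

10.9%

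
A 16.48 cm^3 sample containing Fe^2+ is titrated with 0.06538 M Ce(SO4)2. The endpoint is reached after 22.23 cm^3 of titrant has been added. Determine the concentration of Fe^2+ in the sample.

0.0882 M

n(Ce(SO4)2) = 0.06538 x 0.02223 = 0.001453 mol.
From the balanced equation, 1 mol Ce(SO4)2 reacts with 1 mol Fe^2+, so n(Fe^2+) = 0.001453 x 1/1 = 0.001453 mol.
[Fe^2+] = 0.001453 / 0.01648 L = 0.0882 M.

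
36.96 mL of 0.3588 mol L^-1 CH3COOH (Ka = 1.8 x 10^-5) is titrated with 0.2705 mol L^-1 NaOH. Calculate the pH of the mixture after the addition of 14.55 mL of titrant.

4.37

Initial n(CH3COOH) = 0.3588 x 0.03696 = 0.01326 mol.
n(NaOH) added = 0.2705 x 0.01455 = 0.003936 mol, converting that many moles of CH3COOH to CH3COO-.
Remaining n(CH3COOH) = 0.009325 mol; n(CH3COO-) = 0.003936 mol.
By Henderson-Hasselbalch, pH = pKa + log([A^-]/[HA]) = 4.74 + log(0.003936/0.009325) = 4.74 + (-0.37) = 4.37.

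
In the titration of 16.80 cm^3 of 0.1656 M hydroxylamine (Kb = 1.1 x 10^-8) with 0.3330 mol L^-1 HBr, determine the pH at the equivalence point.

n(NH2OH) = 0.1656 x 0.01680 = 0.002782 mol; V(HBr) at equivalence = 0.002782/0.3330 = 0.008355 L.
At equivalence the base is fully converted to NH3OH+; total volume = 0.02515 L, so [NH3OH+] = 0.002782/0.02515 = 0.1106 M.
Ka(NH3OH+) = Kw/Kb = 1.0e-14 / 1.1 x 10^-8 = 9.09e-7.
[H^+] = sqrt(Ka x [NH3OH+]) = sqrt(9.09e-7 x 0.1106) = 0.000317 M.
pH = -log(0.000317) = 3.50.

3.50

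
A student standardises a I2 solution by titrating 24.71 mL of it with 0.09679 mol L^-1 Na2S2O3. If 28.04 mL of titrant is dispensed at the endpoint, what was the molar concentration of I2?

n(Na2S2O3) = 0.09679 x 0.02804 = 0.002714 mol.
From the balanced equation, 2 mol Na2S2O3 reacts with 1 mol I2, so n(I2) = 0.002714 x 1/2 = 0.001357 mol.
[I2] = 0.001357 / 0.02471 L = 0.0549 M.

0.0549 M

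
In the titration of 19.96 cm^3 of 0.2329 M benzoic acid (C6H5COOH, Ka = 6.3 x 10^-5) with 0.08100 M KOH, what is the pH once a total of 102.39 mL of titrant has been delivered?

n(acid) = 0.2329 x 0.01996 = 0.004649 mol; n(KOH) added = 0.08100 x 0.1024 = 0.008294 mol.
Base is in excess by 0.008294 - 0.004649 = 0.003645 mol in a total volume of 0.1224 L.
[OH^-] = 0.003645/0.1224 = 0.02979 M, so pOH = 1.53 and pH = 14.00 - 1.53 = 12.47.

12.47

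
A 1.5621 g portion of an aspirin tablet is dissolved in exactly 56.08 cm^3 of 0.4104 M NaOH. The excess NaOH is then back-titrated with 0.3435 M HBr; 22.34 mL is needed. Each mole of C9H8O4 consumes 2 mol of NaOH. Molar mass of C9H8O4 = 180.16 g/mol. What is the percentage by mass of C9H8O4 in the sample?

Total n(NaOH) added = 0.4104 x 0.05608 = 0.02302 mol.
n(HBr) used = 0.3435 x 0.02234 = 0.007674 mol, which equals the excess n(NaOH).
So n(NaOH) consumed by the sample = 0.02302 - 0.007674 = 0.01534 mol.
n(C9H8O4) = 0.01534 / 2 = 0.007671 mol.
mass C9H8O4 = 0.007671 x 180.16 = 1.382 g, so %C9H8O4 = 1.382/1.5621 x 100 = 88.5%.

88.5%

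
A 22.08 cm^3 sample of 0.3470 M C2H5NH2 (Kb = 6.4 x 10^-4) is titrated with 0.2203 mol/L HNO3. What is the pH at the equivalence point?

5.84

n(C2H5NH2) = 0.3470 x 0.02208 = 0.007662 mol; V(HNO3) at equivalence = 0.007662/0.2203 = 0.03478 L.
At equivalence the base is fully converted to C2H5NH3+; total volume = 0.05686 L, so [C2H5NH3+] = 0.007662/0.05686 = 0.1348 M.
Ka(C2H5NH3+) = Kw/Kb = 1.0e-14 / 6.4 x 10^-4 = 1.56e-11.
[H^+] = sqrt(Ka x [C2H5NH3+]) = sqrt(1.56e-11 x 0.1348) = 1.45e-6 M.
pH = -log(1.45e-6) = 5.84.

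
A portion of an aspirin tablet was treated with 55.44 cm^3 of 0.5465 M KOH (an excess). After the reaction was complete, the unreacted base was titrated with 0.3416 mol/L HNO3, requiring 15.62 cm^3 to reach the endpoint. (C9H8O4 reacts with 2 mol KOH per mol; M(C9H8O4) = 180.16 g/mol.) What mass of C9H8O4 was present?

2.25 g

Total n(KOH) added = 0.5465 x 0.05544 = 0.03030 mol.
n(HNO3) used = 0.3416 x 0.01562 = 0.005336 mol, which equals the excess n(KOH).
So n(KOH) consumed by the sample = 0.03030 - 0.005336 = 0.02496 mol.
n(C9H8O4) = 0.02496 / 2 = 0.01248 mol.
mass = 0.01248 mol x 180.16 g/mol = 2.25 g.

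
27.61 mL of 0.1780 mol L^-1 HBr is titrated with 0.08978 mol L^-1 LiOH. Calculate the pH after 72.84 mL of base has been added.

12.21

n(acid) = 0.1780 x 0.02761 = 0.004915 mol; n(LiOH) added = 0.08978 x 0.07284 = 0.006540 mol.
Base is in excess by 0.006540 - 0.004915 = 0.001625 mol in a total volume of 0.1004 L.
[OH^-] = 0.001625/0.1004 = 0.01618 M, so pOH = 1.79 and pH = 14.00 - 1.79 = 12.21.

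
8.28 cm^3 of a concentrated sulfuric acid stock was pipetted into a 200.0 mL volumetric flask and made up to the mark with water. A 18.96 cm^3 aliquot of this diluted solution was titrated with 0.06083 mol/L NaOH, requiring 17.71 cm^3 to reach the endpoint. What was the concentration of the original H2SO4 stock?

n(NaOH) = 0.06083 x 0.01771 = 0.001077 mol.
n(H2SO4) in the aliquot = 0.001077 x 1/2 = 0.0005386 mol.
[diluted H2SO4] = 0.0005386 / 0.01896 = 0.02841 M.
Dilution factor = 200.0/8.280 = 24.15, so [stock] = 0.02841 x 24.15 = 0.686 M.

0.686 M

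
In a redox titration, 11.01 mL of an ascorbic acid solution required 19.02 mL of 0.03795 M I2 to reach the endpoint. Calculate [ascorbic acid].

n(I2) = 0.03795 x 0.01902 = 0.0007218 mol.
From the balanced equation, 1 mol I2 reacts with 1 mol ascorbic acid, so n(ascorbic acid) = 0.0007218 x 1/1 = 0.0007218 mol.
[ascorbic acid] = 0.0007218 / 0.01101 L = 0.0656 M.

0.0656 M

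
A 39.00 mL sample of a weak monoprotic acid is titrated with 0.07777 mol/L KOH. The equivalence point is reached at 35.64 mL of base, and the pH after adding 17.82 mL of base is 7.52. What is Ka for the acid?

3.0 x 10^-8

17.82 mL is half of the equivalence volume, so this is the half-equivalence point where [HA] = [A^-].
At half-equivalence pH = pKa, so pKa = 7.52.
Ka = 10^(-7.52) = 3.0 x 10^-8.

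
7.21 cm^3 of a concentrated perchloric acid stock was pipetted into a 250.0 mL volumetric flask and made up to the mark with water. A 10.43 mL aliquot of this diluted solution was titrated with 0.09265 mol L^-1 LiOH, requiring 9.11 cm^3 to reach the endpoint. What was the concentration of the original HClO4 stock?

2.81 M

n(LiOH) = 0.09265 x 0.009110 = 0.0008440 mol.
n(HClO4) in the aliquot = 0.0008440 mol.
[diluted HClO4] = 0.0008440 / 0.01043 = 0.08092 M.
Dilution factor = 250.0/7.210 = 34.67, so [stock] = 0.08092 x 34.67 = 2.81 M.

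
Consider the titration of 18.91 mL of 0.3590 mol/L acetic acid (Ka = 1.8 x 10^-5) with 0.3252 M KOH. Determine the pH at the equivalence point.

8.99

n(CH3COOH) = 0.3590 x 0.01891 = 0.006789 mol; V(KOH) at equivalence = 0.006789/0.3252 = 0.02088 L.
At equivalence all the acid is converted to CH3COO-; total volume = 0.01891 + 0.02088 = 0.03979 L, so [CH3COO-] = 0.006789/0.03979 = 0.1706 M.
Kb = Kw/Ka = 1.0e-14 / 1.8 x 10^-5 = 5.56e-10.
[OH^-] = sqrt(Kb x [CH3COO-]) = sqrt(5.56e-10 x 0.1706) = 9.74e-6 M.
pOH = 5.01, so pH = 14.00 - 5.01 = 8.99.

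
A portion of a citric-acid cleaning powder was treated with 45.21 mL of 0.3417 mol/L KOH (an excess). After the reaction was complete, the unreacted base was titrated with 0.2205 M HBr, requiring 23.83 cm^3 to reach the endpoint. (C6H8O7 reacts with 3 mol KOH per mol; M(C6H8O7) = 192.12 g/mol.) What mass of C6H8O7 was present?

0.653 g

Total n(KOH) added = 0.3417 x 0.04521 = 0.01545 mol.
n(HBr) used = 0.2205 x 0.02383 = 0.005255 mol, which equals the excess n(KOH).
So n(KOH) consumed by the sample = 0.01545 - 0.005255 = 0.01019 mol.
n(C6H8O7) = 0.01019 / 3 = 0.003398 mol.
mass = 0.003398 mol x 192.12 g/mol = 0.653 g.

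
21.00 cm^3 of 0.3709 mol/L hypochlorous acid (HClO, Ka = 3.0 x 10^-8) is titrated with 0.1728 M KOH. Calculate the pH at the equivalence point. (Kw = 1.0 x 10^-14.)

n(HClO) = 0.3709 x 0.02100 = 0.007789 mol; V(KOH) at equivalence = 0.007789/0.1728 = 0.04507 L.
At equivalence all the acid is converted to ClO-; total volume = 0.02100 + 0.04507 = 0.06607 L, so [ClO-] = 0.007789/0.06607 = 0.1179 M.
Kb = Kw/Ka = 1.0e-14 / 3.0 x 10^-8 = 3.33e-7.
[OH^-] = sqrt(Kb x [ClO-]) = sqrt(3.33e-7 x 0.1179) = 0.000198 M.
pOH = 3.70, so pH = 14.00 - 3.70 = 10.30.

10.30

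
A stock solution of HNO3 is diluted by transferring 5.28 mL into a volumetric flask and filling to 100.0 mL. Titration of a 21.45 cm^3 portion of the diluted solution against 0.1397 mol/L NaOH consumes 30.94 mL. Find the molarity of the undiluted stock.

n(NaOH) = 0.1397 x 0.03094 = 0.004322 mol.
n(HNO3) in the aliquot = 0.004322 mol.
[diluted HNO3] = 0.004322 / 0.02145 = 0.2015 M.
Dilution factor = 100.0/5.280 = 18.94, so [stock] = 0.2015 x 18.94 = 3.82 M.

3.82 M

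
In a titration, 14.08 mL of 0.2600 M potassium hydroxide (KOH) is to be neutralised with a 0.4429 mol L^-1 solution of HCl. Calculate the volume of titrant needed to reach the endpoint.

8.27 mL

n(KOH) = 0.2600 mol/L x 0.01408 L = 0.003661 mol.
At equivalence n(HCl) = n(KOH) = 0.003661 mol.
V(HCl) = 0.003661 / 0.4429 = 0.008266 L = 8.27 mL.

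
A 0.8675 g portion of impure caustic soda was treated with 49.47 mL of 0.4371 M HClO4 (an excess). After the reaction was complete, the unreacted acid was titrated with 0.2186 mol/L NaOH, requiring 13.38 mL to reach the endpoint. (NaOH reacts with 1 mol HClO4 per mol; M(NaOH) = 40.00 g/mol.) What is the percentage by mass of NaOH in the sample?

Total n(HClO4) added = 0.4371 x 0.04947 = 0.02162 mol.
n(NaOH) used = 0.2186 x 0.01338 = 0.002925 mol, which equals the excess n(HClO4).
So n(HClO4) consumed by the sample = 0.02162 - 0.002925 = 0.01870 mol.
n(NaOH) = 0.01870 / 1 = 0.01870 mol.
mass NaOH = 0.01870 x 40.00 = 0.7479 g, so %NaOH = 0.7479/0.8675 x 100 = 86.2%.

86.2%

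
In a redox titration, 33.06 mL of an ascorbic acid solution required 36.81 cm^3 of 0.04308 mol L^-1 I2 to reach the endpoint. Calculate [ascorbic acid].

n(I2) = 0.04308 x 0.03681 = 0.001586 mol.
From the balanced equation, 1 mol I2 reacts with 1 mol ascorbic acid, so n(ascorbic acid) = 0.001586 x 1/1 = 0.001586 mol.
[ascorbic acid] = 0.001586 / 0.03306 L = 0.0480 M.

0.0480 M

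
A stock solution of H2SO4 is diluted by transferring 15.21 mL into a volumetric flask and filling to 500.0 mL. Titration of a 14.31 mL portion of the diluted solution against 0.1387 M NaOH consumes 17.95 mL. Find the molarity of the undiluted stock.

n(NaOH) = 0.1387 x 0.01795 = 0.002490 mol.
n(H2SO4) in the aliquot = 0.002490 x 1/2 = 0.001245 mol.
[diluted H2SO4] = 0.001245 / 0.01431 = 0.08699 M.
Dilution factor = 500.0/15.21 = 32.87, so [stock] = 0.08699 x 32.87 = 2.86 M.

2.86 M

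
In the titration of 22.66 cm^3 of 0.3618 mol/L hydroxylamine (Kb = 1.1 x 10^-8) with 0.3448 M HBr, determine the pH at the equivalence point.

3.40

n(NH2OH) = 0.3618 x 0.02266 = 0.008198 mol; V(HBr) at equivalence = 0.008198/0.3448 = 0.02378 L.
At equivalence the base is fully converted to NH3OH+; total volume = 0.04644 L, so [NH3OH+] = 0.008198/0.04644 = 0.1765 M.
Ka(NH3OH+) = Kw/Kb = 1.0e-14 / 1.1 x 10^-8 = 9.09e-7.
[H^+] = sqrt(Ka x [NH3OH+]) = sqrt(9.09e-7 x 0.1765) = 0.000401 M.
pH = -log(0.000401) = 3.40.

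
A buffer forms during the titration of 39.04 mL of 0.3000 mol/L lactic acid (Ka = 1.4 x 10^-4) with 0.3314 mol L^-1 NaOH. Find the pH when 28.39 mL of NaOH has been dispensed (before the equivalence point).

Initial n(HC3H5O3) = 0.3000 x 0.03904 = 0.01171 mol.
n(NaOH) added = 0.3314 x 0.02839 = 0.009408 mol, converting that many moles of HC3H5O3 to C3H5O3-.
Remaining n(HC3H5O3) = 0.002304 mol; n(C3H5O3-) = 0.009408 mol.
By Henderson-Hasselbalch, pH = pKa + log([A^-]/[HA]) = 3.85 + log(0.009408/0.002304) = 3.85 + (+0.61) = 4.46.

4.46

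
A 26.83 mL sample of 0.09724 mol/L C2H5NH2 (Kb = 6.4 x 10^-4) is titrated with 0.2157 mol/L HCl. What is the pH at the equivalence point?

5.99

n(C2H5NH2) = 0.09724 x 0.02683 = 0.002609 mol; V(HCl) at equivalence = 0.002609/0.2157 = 0.01210 L.
At equivalence the base is fully converted to C2H5NH3+; total volume = 0.03893 L, so [C2H5NH3+] = 0.002609/0.03893 = 0.06702 M.
Ka(C2H5NH3+) = Kw/Kb = 1.0e-14 / 6.4 x 10^-4 = 1.56e-11.
[H^+] = sqrt(Ka x [C2H5NH3+]) = sqrt(1.56e-11 x 0.06702) = 1.02e-6 M.
pH = -log(1.02e-6) = 5.99.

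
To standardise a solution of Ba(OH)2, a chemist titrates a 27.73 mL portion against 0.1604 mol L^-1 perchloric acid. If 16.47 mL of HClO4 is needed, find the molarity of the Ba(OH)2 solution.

n(HClO4) delivered = 0.1604 x 0.01647 = 0.002642 mol.
The reaction is 1 Ba(OH)2 + 2 HClO4, so n(Ba(OH)2) = 0.002642 x 1/2 = 0.001321 mol.
[Ba(OH)2] = 0.001321 mol / 0.02773 L = 0.0476 M.

0.0476 M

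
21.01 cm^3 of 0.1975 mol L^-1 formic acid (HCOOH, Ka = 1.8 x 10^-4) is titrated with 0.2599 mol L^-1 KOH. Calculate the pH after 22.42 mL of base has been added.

12.59

n(acid) = 0.1975 x 0.02101 = 0.004149 mol; n(KOH) added = 0.2599 x 0.02242 = 0.005827 mol.
Base is in excess by 0.005827 - 0.004149 = 0.001677 mol in a total volume of 0.04343 L.
[OH^-] = 0.001677/0.04343 = 0.03862 M, so pOH = 1.41 and pH = 14.00 - 1.41 = 12.59.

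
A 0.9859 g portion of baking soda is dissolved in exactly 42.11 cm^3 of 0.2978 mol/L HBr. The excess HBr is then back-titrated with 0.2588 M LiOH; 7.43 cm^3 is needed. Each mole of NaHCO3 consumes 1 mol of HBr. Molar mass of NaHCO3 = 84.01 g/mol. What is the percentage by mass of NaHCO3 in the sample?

Total n(HBr) added = 0.2978 x 0.04211 = 0.01254 mol.
n(LiOH) used = 0.2588 x 0.007430 = 0.001923 mol, which equals the excess n(HBr).
So n(HBr) consumed by the sample = 0.01254 - 0.001923 = 0.01062 mol.
n(NaHCO3) = 0.01062 / 1 = 0.01062 mol.
mass NaHCO3 = 0.01062 x 84.01 = 0.8920 g, so %NaHCO3 = 0.8920/0.9859 x 100 = 90.5%.

90.5%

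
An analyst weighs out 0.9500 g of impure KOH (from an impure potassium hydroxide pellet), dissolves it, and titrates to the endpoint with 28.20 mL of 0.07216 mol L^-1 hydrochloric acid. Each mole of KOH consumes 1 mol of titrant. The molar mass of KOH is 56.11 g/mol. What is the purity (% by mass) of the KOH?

n(HCl) = 0.07216 x 0.02820 = 0.002035 mol.
n(KOH) = 0.002035 / 1 = 0.002035 mol.
mass of KOH = 0.002035 x 56.11 = 0.1142 g.
% purity = 0.1142 / 0.9500 x 100 = 12.0%.

12.0%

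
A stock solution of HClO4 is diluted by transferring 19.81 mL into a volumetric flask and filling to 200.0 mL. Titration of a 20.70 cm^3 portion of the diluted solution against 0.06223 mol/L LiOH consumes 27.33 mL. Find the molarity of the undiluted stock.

n(LiOH) = 0.06223 x 0.02733 = 0.001701 mol.
n(HClO4) in the aliquot = 0.001701 mol.
[diluted HClO4] = 0.001701 / 0.02070 = 0.08216 M.
Dilution factor = 200.0/19.81 = 10.10, so [stock] = 0.08216 x 10.10 = 0.829 M.

0.829 M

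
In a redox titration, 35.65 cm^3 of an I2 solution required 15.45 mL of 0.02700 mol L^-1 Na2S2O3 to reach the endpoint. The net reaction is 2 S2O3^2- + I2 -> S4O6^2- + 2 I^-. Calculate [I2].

n(Na2S2O3) = 0.02700 x 0.01545 = 0.0004171 mol.
From the balanced equation, 2 mol Na2S2O3 reacts with 1 mol I2, so n(I2) = 0.0004171 x 1/2 = 0.0002086 mol.
[I2] = 0.0002086 / 0.03565 L = 0.00585 M.

0.00585 M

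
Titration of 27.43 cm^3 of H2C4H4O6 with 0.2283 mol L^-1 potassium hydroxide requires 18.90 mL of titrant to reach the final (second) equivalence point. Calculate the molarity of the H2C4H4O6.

0.0787 M

n(KOH) = 0.2283 x 0.01890 = 0.004315 mol.
At the final (second) equivalence point, 2 mol OH^- react per mol H2C4H4O6, so n(H2C4H4O6) = 0.004315 / 2 = 0.002157 mol.
[H2C4H4O6] = 0.002157 / 0.02743 L = 0.0787 M.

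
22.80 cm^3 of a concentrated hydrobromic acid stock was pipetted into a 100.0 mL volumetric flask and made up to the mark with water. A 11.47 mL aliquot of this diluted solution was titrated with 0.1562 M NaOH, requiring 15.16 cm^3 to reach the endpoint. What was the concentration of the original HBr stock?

0.905 M

n(NaOH) = 0.1562 x 0.01516 = 0.002368 mol.
n(HBr) in the aliquot = 0.002368 mol.
[diluted HBr] = 0.002368 / 0.01147 = 0.2065 M.
Dilution factor = 100.0/22.80 = 4.386, so [stock] = 0.2065 x 4.386 = 0.905 M.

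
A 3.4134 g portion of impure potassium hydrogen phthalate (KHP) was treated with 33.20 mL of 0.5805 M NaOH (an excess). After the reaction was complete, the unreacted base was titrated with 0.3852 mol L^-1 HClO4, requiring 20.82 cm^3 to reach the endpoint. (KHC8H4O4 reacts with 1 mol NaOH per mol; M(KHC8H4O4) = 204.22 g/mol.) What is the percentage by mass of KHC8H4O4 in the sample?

67.3%

Total n(NaOH) added = 0.5805 x 0.03320 = 0.01927 mol.
n(HClO4) used = 0.3852 x 0.02082 = 0.008020 mol, which equals the excess n(NaOH).
So n(NaOH) consumed by the sample = 0.01927 - 0.008020 = 0.01125 mol.
n(KHC8H4O4) = 0.01125 / 1 = 0.01125 mol.
mass KHC8H4O4 = 0.01125 x 204.22 = 2.298 g, so %KHC8H4O4 = 2.298/3.4134 x 100 = 67.3%.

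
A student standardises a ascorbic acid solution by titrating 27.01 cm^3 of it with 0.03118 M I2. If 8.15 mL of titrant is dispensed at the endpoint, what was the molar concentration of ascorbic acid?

n(I2) = 0.03118 x 0.008150 = 0.0002541 mol.
From the balanced equation, 1 mol I2 reacts with 1 mol ascorbic acid, so n(ascorbic acid) = 0.0002541 x 1/1 = 0.0002541 mol.
[ascorbic acid] = 0.0002541 / 0.02701 L = 0.00941 M.

0.00941 M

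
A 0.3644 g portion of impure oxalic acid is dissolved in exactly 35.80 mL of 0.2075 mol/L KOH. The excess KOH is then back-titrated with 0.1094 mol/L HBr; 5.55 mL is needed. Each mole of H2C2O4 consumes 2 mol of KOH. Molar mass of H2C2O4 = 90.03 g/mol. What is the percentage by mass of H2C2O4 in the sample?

84.3%

Total n(KOH) added = 0.2075 x 0.03580 = 0.007428 mol.
n(HBr) used = 0.1094 x 0.005550 = 0.0006072 mol, which equals the excess n(KOH).
So n(KOH) consumed by the sample = 0.007428 - 0.0006072 = 0.006821 mol.
n(H2C2O4) = 0.006821 / 2 = 0.003411 mol.
mass H2C2O4 = 0.003411 x 90.03 = 0.3071 g, so %H2C2O4 = 0.3071/0.3644 x 100 = 84.3%.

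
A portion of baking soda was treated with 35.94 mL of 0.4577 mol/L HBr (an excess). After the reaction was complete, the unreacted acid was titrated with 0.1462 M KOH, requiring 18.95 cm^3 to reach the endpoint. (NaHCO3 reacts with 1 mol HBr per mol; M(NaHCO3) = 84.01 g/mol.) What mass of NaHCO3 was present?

Total n(HBr) added = 0.4577 x 0.03594 = 0.01645 mol.
n(KOH) used = 0.1462 x 0.01895 = 0.002770 mol, which equals the excess n(HBr).
So n(HBr) consumed by the sample = 0.01645 - 0.002770 = 0.01368 mol.
n(NaHCO3) = 0.01368 / 1 = 0.01368 mol.
mass = 0.01368 mol x 84.01 g/mol = 1.15 g.

1.15 g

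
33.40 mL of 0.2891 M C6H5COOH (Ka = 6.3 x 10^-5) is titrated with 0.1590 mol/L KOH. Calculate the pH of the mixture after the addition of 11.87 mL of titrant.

3.59

Initial n(C6H5COOH) = 0.2891 x 0.03340 = 0.009656 mol.
n(KOH) added = 0.1590 x 0.01187 = 0.001887 mol, converting that many moles of C6H5COOH to C6H5COO-.
Remaining n(C6H5COOH) = 0.007769 mol; n(C6H5COO-) = 0.001887 mol.
By Henderson-Hasselbalch, pH = pKa + log([A^-]/[HA]) = 4.20 + log(0.001887/0.007769) = 4.20 + (-0.61) = 3.59.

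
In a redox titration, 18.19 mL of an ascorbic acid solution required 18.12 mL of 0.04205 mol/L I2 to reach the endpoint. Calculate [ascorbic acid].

n(I2) = 0.04205 x 0.01812 = 0.0007619 mol.
From the balanced equation, 1 mol I2 reacts with 1 mol ascorbic acid, so n(ascorbic acid) = 0.0007619 x 1/1 = 0.0007619 mol.
[ascorbic acid] = 0.0007619 / 0.01819 L = 0.0419 M.

0.0419 M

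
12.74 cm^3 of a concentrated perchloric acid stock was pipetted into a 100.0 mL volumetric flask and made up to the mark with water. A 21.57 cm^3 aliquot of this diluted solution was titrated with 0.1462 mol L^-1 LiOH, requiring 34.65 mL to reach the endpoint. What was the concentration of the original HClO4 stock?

n(LiOH) = 0.1462 x 0.03465 = 0.005066 mol.
n(HClO4) in the aliquot = 0.005066 mol.
[diluted HClO4] = 0.005066 / 0.02157 = 0.2349 M.
Dilution factor = 100.0/12.74 = 7.849, so [stock] = 0.2349 x 7.849 = 1.84 M.

1.84 M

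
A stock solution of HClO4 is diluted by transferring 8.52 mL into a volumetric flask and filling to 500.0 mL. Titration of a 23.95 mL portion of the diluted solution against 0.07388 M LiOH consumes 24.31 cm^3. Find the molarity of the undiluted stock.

4.40 M

n(LiOH) = 0.07388 x 0.02431 = 0.001796 mol.
n(HClO4) in the aliquot = 0.001796 mol.
[diluted HClO4] = 0.001796 / 0.02395 = 0.07499 M.
Dilution factor = 500.0/8.520 = 58.69, so [stock] = 0.07499 x 58.69 = 4.40 M.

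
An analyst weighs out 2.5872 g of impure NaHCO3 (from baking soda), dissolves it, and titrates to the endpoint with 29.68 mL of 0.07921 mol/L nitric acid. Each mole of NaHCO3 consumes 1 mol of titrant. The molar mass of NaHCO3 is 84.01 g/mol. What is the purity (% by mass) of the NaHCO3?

7.63%

n(HNO3) = 0.07921 x 0.02968 = 0.002351 mol.
n(NaHCO3) = 0.002351 / 1 = 0.002351 mol.
mass of NaHCO3 = 0.002351 x 84.01 = 0.1975 g.
% purity = 0.1975 / 2.5872 x 100 = 7.63%.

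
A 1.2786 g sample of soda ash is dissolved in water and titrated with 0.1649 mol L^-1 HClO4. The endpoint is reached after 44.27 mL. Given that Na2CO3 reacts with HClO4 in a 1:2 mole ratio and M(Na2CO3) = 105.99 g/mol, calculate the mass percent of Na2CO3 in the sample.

30.3%

n(HClO4) = 0.1649 x 0.04427 = 0.007300 mol.
n(Na2CO3) = 0.007300 / 2 = 0.003650 mol.
mass of Na2CO3 = 0.003650 x 105.99 = 0.3869 g.
% purity = 0.3869 / 1.2786 x 100 = 30.3%.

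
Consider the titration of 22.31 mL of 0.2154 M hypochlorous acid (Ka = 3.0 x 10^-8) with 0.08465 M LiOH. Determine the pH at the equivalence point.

10.15

n(HClO) = 0.2154 x 0.02231 = 0.004806 mol; V(LiOH) at equivalence = 0.004806/0.08465 = 0.05677 L.
At equivalence all the acid is converted to ClO-; total volume = 0.02231 + 0.05677 = 0.07908 L, so [ClO-] = 0.004806/0.07908 = 0.06077 M.
Kb = Kw/Ka = 1.0e-14 / 3.0 x 10^-8 = 3.33e-7.
[OH^-] = sqrt(Kb x [ClO-]) = sqrt(3.33e-7 x 0.06077) = 0.000142 M.
pOH = 3.85, so pH = 14.00 - 3.85 = 10.15.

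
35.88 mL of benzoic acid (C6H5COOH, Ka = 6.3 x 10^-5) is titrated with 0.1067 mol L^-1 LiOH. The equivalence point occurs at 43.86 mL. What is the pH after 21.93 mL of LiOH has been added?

21.93 mL is exactly half the equivalence volume (43.86/2), i.e. the half-equivalence point.
There, n(HA) = n(A^-), so pH = pKa = -log(6.3 x 10^-5) = 4.20.

4.20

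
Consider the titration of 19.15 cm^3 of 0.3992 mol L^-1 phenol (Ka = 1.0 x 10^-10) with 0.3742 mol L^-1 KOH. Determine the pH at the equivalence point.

n(C6H5OH) = 0.3992 x 0.01915 = 0.007645 mol; V(KOH) at equivalence = 0.007645/0.3742 = 0.02043 L.
At equivalence all the acid is converted to C6H5O-; total volume = 0.01915 + 0.02043 = 0.03958 L, so [C6H5O-] = 0.007645/0.03958 = 0.1931 M.
Kb = Kw/Ka = 1.0e-14 / 1.0 x 10^-10 = 0.000100.
[OH^-] = sqrt(Kb x [C6H5O-]) = sqrt(0.000100 x 0.1931) = 0.00439 M.
pOH = 2.36, so pH = 14.00 - 2.36 = 11.64.

11.64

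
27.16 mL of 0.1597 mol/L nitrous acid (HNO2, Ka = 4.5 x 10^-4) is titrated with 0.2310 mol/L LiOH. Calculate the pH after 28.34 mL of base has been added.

n(acid) = 0.1597 x 0.02716 = 0.004337 mol; n(LiOH) added = 0.2310 x 0.02834 = 0.006547 mol.
Base is in excess by 0.006547 - 0.004337 = 0.002209 mol in a total volume of 0.05550 L.
[OH^-] = 0.002209/0.05550 = 0.03980 M, so pOH = 1.40 and pH = 14.00 - 1.40 = 12.60.

12.60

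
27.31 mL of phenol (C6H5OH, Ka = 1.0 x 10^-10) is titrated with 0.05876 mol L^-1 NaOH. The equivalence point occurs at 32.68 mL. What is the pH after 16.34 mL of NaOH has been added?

10.00

16.34 mL is exactly half the equivalence volume (32.68/2), i.e. the half-equivalence point.
There, n(HA) = n(A^-), so pH = pKa = -log(1.0 x 10^-10) = 10.00.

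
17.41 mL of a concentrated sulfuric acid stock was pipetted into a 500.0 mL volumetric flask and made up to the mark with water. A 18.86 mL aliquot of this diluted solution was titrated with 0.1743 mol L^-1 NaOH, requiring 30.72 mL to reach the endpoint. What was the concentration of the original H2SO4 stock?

4.08 M

n(NaOH) = 0.1743 x 0.03072 = 0.005354 mol.
n(H2SO4) in the aliquot = 0.005354 x 1/2 = 0.002677 mol.
[diluted H2SO4] = 0.002677 / 0.01886 = 0.1420 M.
Dilution factor = 500.0/17.41 = 28.72, so [stock] = 0.1420 x 28.72 = 4.08 M.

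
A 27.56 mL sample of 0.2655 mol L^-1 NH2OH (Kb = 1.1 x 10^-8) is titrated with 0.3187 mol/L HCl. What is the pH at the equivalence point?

3.44

n(NH2OH) = 0.2655 x 0.02756 = 0.007317 mol; V(HCl) at equivalence = 0.007317/0.3187 = 0.02296 L.
At equivalence the base is fully converted to NH3OH+; total volume = 0.05052 L, so [NH3OH+] = 0.007317/0.05052 = 0.1448 M.
Ka(NH3OH+) = Kw/Kb = 1.0e-14 / 1.1 x 10^-8 = 9.09e-7.
[H^+] = sqrt(Ka x [NH3OH+]) = sqrt(9.09e-7 x 0.1448) = 0.000363 M.
pH = -log(0.000363) = 3.44.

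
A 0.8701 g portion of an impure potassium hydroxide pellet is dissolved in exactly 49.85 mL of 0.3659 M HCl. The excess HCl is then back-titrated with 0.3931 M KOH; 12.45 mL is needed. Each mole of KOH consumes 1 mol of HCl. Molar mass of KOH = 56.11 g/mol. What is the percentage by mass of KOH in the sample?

Total n(HCl) added = 0.3659 x 0.04985 = 0.01824 mol.
n(KOH) used = 0.3931 x 0.01245 = 0.004894 mol, which equals the excess n(HCl).
So n(HCl) consumed by the sample = 0.01824 - 0.004894 = 0.01335 mol.
n(KOH) = 0.01335 / 1 = 0.01335 mol.
mass KOH = 0.01335 x 56.11 = 0.7488 g, so %KOH = 0.7488/0.8701 x 100 = 86.1%.

86.1%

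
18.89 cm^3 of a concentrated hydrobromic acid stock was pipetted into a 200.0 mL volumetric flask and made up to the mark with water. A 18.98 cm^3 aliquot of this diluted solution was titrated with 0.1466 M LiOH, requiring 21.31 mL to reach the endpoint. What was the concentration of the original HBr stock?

n(LiOH) = 0.1466 x 0.02131 = 0.003124 mol.
n(HBr) in the aliquot = 0.003124 mol.
[diluted HBr] = 0.003124 / 0.01898 = 0.1646 M.
Dilution factor = 200.0/18.89 = 10.59, so [stock] = 0.1646 x 10.59 = 1.74 M.

1.74 M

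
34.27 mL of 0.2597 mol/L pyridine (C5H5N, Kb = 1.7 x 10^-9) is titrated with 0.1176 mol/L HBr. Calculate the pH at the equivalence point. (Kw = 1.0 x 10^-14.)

3.16

n(C5H5N) = 0.2597 x 0.03427 = 0.008900 mol; V(HBr) at equivalence = 0.008900/0.1176 = 0.07568 L.
At equivalence the base is fully converted to C5H5NH+; total volume = 0.1099 L, so [C5H5NH+] = 0.008900/0.1099 = 0.08095 M.
Ka(C5H5NH+) = Kw/Kb = 1.0e-14 / 1.7 x 10^-9 = 5.88e-6.
[H^+] = sqrt(Ka x [C5H5NH+]) = sqrt(5.88e-6 x 0.08095) = 0.000690 M.
pH = -log(0.000690) = 3.16.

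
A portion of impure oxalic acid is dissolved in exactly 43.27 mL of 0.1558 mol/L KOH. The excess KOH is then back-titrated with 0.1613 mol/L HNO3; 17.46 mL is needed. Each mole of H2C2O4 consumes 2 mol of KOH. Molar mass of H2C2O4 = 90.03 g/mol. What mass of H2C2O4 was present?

0.177 g

Total n(KOH) added = 0.1558 x 0.04327 = 0.006741 mol.
n(HNO3) used = 0.1613 x 0.01746 = 0.002816 mol, which equals the excess n(KOH).
So n(KOH) consumed by the sample = 0.006741 - 0.002816 = 0.003925 mol.
n(H2C2O4) = 0.003925 / 2 = 0.001963 mol.
mass = 0.001963 mol x 90.03 g/mol = 0.177 g.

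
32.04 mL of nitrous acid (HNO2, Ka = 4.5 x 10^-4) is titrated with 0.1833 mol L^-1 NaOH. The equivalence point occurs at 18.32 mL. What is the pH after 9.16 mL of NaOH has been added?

9.16 mL is exactly half the equivalence volume (18.32/2), i.e. the half-equivalence point.
There, n(HA) = n(A^-), so pH = pKa = -log(4.5 x 10^-4) = 3.35.

3.35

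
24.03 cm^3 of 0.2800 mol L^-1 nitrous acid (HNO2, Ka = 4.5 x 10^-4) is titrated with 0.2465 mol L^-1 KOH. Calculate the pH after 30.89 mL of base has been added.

12.21

n(acid) = 0.2800 x 0.02403 = 0.006728 mol; n(KOH) added = 0.2465 x 0.03089 = 0.007614 mol.
Base is in excess by 0.007614 - 0.006728 = 0.0008860 mol in a total volume of 0.05492 L.
[OH^-] = 0.0008860/0.05492 = 0.01613 M, so pOH = 1.79 and pH = 14.00 - 1.79 = 12.21.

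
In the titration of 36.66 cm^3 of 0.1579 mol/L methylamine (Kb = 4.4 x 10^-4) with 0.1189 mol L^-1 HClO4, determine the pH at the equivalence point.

5.91

n(CH3NH2) = 0.1579 x 0.03666 = 0.005789 mol; V(HClO4) at equivalence = 0.005789/0.1189 = 0.04868 L.
At equivalence the base is fully converted to CH3NH3+; total volume = 0.08534 L, so [CH3NH3+] = 0.005789/0.08534 = 0.06783 M.
Ka(CH3NH3+) = Kw/Kb = 1.0e-14 / 4.4 x 10^-4 = 2.27e-11.
[H^+] = sqrt(Ka x [CH3NH3+]) = sqrt(2.27e-11 x 0.06783) = 1.24e-6 M.
pH = -log(1.24e-6) = 5.91.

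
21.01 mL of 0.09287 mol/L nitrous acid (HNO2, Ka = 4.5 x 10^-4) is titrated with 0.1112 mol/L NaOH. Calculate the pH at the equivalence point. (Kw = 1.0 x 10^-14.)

n(HNO2) = 0.09287 x 0.02101 = 0.001951 mol; V(NaOH) at equivalence = 0.001951/0.1112 = 0.01755 L.
At equivalence all the acid is converted to NO2-; total volume = 0.02101 + 0.01755 = 0.03856 L, so [NO2-] = 0.001951/0.03856 = 0.05061 M.
Kb = Kw/Ka = 1.0e-14 / 4.5 x 10^-4 = 2.22e-11.
[OH^-] = sqrt(Kb x [NO2-]) = sqrt(2.22e-11 x 0.05061) = 1.06e-6 M.
pOH = 5.97, so pH = 14.00 - 5.97 = 8.03.

8.03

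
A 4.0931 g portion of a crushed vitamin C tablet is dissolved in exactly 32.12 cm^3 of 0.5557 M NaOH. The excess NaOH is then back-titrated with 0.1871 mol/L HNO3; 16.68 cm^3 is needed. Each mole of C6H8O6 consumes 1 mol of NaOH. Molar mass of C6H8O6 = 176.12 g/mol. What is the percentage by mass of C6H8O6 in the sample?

63.4%

Total n(NaOH) added = 0.5557 x 0.03212 = 0.01785 mol.
n(HNO3) used = 0.1871 x 0.01668 = 0.003121 mol, which equals the excess n(NaOH).
So n(NaOH) consumed by the sample = 0.01785 - 0.003121 = 0.01473 mol.
n(C6H8O6) = 0.01473 / 1 = 0.01473 mol.
mass C6H8O6 = 0.01473 x 176.12 = 2.594 g, so %C6H8O6 = 2.594/4.0931 x 100 = 63.4%.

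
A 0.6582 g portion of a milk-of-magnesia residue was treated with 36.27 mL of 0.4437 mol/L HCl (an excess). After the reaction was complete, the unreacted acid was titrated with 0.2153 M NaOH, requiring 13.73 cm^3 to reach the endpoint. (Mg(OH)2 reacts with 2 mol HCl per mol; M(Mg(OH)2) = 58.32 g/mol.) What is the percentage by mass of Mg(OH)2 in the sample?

58.2%

Total n(HCl) added = 0.4437 x 0.03627 = 0.01609 mol.
n(NaOH) used = 0.2153 x 0.01373 = 0.002956 mol, which equals the excess n(HCl).
So n(HCl) consumed by the sample = 0.01609 - 0.002956 = 0.01314 mol.
n(Mg(OH)2) = 0.01314 / 2 = 0.006568 mol.
mass Mg(OH)2 = 0.006568 x 58.32 = 0.3831 g, so %Mg(OH)2 = 0.3831/0.6582 x 100 = 58.2%.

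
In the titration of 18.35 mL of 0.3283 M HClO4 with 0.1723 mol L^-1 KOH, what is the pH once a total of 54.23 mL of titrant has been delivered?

12.66

n(acid) = 0.3283 x 0.01835 = 0.006024 mol; n(KOH) added = 0.1723 x 0.05423 = 0.009344 mol.
Base is in excess by 0.009344 - 0.006024 = 0.003320 mol in a total volume of 0.07258 L.
[OH^-] = 0.003320/0.07258 = 0.04574 M, so pOH = 1.34 and pH = 14.00 - 1.34 = 12.66.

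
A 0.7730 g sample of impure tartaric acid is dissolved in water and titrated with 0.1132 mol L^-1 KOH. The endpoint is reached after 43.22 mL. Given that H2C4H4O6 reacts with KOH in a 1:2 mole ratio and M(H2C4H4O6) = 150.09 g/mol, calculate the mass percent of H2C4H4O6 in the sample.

47.5%

n(KOH) = 0.1132 x 0.04322 = 0.004893 mol.
n(H2C4H4O6) = 0.004893 / 2 = 0.002446 mol.
mass of H2C4H4O6 = 0.002446 x 150.09 = 0.3672 g.
% purity = 0.3672 / 0.7730 x 100 = 47.5%.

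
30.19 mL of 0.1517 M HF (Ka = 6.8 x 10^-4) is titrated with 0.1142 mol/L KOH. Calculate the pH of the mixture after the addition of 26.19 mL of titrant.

Initial n(HF) = 0.1517 x 0.03019 = 0.004580 mol.
n(KOH) added = 0.1142 x 0.02619 = 0.002991 mol, converting that many moles of HF to F-.
Remaining n(HF) = 0.001589 mol; n(F-) = 0.002991 mol.
By Henderson-Hasselbalch, pH = pKa + log([A^-]/[HA]) = 3.17 + log(0.002991/0.001589) = 3.17 + (+0.27) = 3.44.

3.44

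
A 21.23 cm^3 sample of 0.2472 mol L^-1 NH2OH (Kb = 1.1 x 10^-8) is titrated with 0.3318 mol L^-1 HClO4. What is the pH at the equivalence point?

n(NH2OH) = 0.2472 x 0.02123 = 0.005248 mol; V(HClO4) at equivalence = 0.005248/0.3318 = 0.01582 L.
At equivalence the base is fully converted to NH3OH+; total volume = 0.03705 L, so [NH3OH+] = 0.005248/0.03705 = 0.1417 M.
Ka(NH3OH+) = Kw/Kb = 1.0e-14 / 1.1 x 10^-8 = 9.09e-7.
[H^+] = sqrt(Ka x [NH3OH+]) = sqrt(9.09e-7 x 0.1417) = 0.000359 M.
pH = -log(0.000359) = 3.45.

3.45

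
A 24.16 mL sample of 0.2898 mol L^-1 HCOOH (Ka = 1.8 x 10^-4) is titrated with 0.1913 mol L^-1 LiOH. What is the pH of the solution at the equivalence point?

8.40

n(HCOOH) = 0.2898 x 0.02416 = 0.007002 mol; V(LiOH) at equivalence = 0.007002/0.1913 = 0.03660 L.
At equivalence all the acid is converted to HCOO-; total volume = 0.02416 + 0.03660 = 0.06076 L, so [HCOO-] = 0.007002/0.06076 = 0.1152 M.
Kb = Kw/Ka = 1.0e-14 / 1.8 x 10^-4 = 5.56e-11.
[OH^-] = sqrt(Kb x [HCOO-]) = sqrt(5.56e-11 x 0.1152) = 2.53e-6 M.
pOH = 5.60, so pH = 14.00 - 5.60 = 8.40.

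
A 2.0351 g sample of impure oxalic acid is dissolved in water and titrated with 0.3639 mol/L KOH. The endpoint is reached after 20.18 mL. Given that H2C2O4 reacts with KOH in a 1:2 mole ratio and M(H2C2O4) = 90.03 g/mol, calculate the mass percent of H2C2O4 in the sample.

n(KOH) = 0.3639 x 0.02018 = 0.007344 mol.
n(H2C2O4) = 0.007344 / 2 = 0.003672 mol.
mass of H2C2O4 = 0.003672 x 90.03 = 0.3306 g.
% purity = 0.3306 / 2.0351 x 100 = 16.2%.

16.2%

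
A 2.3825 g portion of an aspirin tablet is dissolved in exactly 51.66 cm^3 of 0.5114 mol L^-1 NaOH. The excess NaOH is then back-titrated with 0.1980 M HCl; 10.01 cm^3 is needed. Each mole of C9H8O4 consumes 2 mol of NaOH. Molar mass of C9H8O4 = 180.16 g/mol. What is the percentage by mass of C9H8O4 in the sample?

Total n(NaOH) added = 0.5114 x 0.05166 = 0.02642 mol.
n(HCl) used = 0.1980 x 0.01001 = 0.001982 mol, which equals the excess n(NaOH).
So n(NaOH) consumed by the sample = 0.02642 - 0.001982 = 0.02444 mol.
n(C9H8O4) = 0.02444 / 2 = 0.01222 mol.
mass C9H8O4 = 0.01222 x 180.16 = 2.201 g, so %C9H8O4 = 2.201/2.3825 x 100 = 92.4%.

92.4%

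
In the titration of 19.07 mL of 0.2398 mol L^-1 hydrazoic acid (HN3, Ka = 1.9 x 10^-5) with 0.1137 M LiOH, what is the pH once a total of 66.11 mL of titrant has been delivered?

12.54

n(acid) = 0.2398 x 0.01907 = 0.004573 mol; n(LiOH) added = 0.1137 x 0.06611 = 0.007517 mol.
Base is in excess by 0.007517 - 0.004573 = 0.002944 mol in a total volume of 0.08518 L.
[OH^-] = 0.002944/0.08518 = 0.03456 M, so pOH = 1.46 and pH = 14.00 - 1.46 = 12.54.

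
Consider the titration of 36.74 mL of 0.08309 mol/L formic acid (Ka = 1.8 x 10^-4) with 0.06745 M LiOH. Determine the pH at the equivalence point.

8.16

n(HCOOH) = 0.08309 x 0.03674 = 0.003053 mol; V(LiOH) at equivalence = 0.003053/0.06745 = 0.04526 L.
At equivalence all the acid is converted to HCOO-; total volume = 0.03674 + 0.04526 = 0.08200 L, so [HCOO-] = 0.003053/0.08200 = 0.03723 M.
Kb = Kw/Ka = 1.0e-14 / 1.8 x 10^-4 = 5.56e-11.
[OH^-] = sqrt(Kb x [HCOO-]) = sqrt(5.56e-11 x 0.03723) = 1.44e-6 M.
pOH = 5.84, so pH = 14.00 - 5.84 = 8.16.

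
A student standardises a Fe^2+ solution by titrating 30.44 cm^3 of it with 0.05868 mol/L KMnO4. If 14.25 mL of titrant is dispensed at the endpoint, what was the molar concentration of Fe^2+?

n(KMnO4) = 0.05868 x 0.01425 = 0.0008362 mol.
From the balanced equation, 1 mol KMnO4 reacts with 5 mol Fe^2+, so n(Fe^2+) = 0.0008362 x 5/1 = 0.004181 mol.
[Fe^2+] = 0.004181 / 0.03044 L = 0.137 M.

0.137 M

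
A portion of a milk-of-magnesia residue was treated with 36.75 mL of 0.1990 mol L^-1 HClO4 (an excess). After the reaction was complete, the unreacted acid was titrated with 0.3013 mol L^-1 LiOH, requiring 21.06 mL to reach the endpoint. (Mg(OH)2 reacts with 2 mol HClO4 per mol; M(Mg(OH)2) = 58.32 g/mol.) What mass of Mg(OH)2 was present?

Total n(HClO4) added = 0.1990 x 0.03675 = 0.007313 mol.
n(LiOH) used = 0.3013 x 0.02106 = 0.006345 mol, which equals the excess n(HClO4).
So n(HClO4) consumed by the sample = 0.007313 - 0.006345 = 0.0009679 mol.
n(Mg(OH)2) = 0.0009679 / 2 = 0.0004839 mol.
mass = 0.0004839 mol x 58.32 g/mol = 0.0282 g.

0.0282 g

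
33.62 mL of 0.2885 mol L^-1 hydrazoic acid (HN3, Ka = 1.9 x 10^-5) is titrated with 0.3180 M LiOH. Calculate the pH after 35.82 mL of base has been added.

12.39

n(acid) = 0.2885 x 0.03362 = 0.009699 mol; n(LiOH) added = 0.3180 x 0.03582 = 0.01139 mol.
Base is in excess by 0.01139 - 0.009699 = 0.001691 mol in a total volume of 0.06944 L.
[OH^-] = 0.001691/0.06944 = 0.02436 M, so pOH = 1.61 and pH = 14.00 - 1.61 = 12.39.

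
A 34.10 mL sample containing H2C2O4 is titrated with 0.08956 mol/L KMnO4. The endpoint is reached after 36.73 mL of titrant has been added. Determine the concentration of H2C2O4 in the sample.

0.241 M

n(KMnO4) = 0.08956 x 0.03673 = 0.003290 mol.
From the balanced equation, 2 mol KMnO4 reacts with 5 mol H2C2O4, so n(H2C2O4) = 0.003290 x 5/2 = 0.008224 mol.
[H2C2O4] = 0.008224 / 0.03410 L = 0.241 M.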